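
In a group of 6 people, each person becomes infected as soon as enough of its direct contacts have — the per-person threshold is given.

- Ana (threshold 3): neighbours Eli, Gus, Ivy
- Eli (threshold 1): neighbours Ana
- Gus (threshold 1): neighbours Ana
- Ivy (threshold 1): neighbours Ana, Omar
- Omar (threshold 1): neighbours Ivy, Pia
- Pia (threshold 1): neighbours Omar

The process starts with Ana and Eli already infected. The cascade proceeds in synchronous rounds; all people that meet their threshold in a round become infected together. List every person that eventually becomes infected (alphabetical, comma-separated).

Round 1 — Ana, Eli become infected (initial).
Round 2 — checking thresholds:
  Gus: 1 of 1 neighbours ≥ 1, becomes infected.
  Ivy: 1 of 2 neighbours ≥ 1, becomes infected.
Round 3 — checking thresholds:
  Omar: 1 of 2 neighbours ≥ 1, becomes infected.
Round 4 — checking thresholds:
  Pia: 1 of 1 neighbours ≥ 1, becomes infected.
Round 5 — no new infections; cascade stops.

Ana, Eli, Gus, Ivy, Omar, Pia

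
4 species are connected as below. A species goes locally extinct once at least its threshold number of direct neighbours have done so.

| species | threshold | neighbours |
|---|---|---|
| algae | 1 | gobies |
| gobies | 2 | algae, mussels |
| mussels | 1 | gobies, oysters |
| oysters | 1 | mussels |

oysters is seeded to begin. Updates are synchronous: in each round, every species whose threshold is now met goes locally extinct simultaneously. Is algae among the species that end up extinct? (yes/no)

no

Round 1 — oysters goes locally extinct (initial).
Round 2 — checking thresholds:
  mussels: 1 of 2 neighbours ≥ 1, goes locally extinct.
Round 3 — no new extinctions; cascade stops.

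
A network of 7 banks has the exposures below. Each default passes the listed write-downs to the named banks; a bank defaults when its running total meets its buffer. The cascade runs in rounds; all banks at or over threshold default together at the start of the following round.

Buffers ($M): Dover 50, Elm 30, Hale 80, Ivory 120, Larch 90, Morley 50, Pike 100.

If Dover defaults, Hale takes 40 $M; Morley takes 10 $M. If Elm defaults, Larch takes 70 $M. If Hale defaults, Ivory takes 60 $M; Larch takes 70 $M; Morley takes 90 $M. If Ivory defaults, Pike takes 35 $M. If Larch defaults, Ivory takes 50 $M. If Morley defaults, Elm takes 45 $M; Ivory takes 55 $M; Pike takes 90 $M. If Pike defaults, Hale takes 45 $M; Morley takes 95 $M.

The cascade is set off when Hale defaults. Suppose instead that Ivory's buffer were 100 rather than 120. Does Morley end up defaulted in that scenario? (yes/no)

yes

With Ivory's buffer at 100:
Round 1 — Hale defaults (initial).
  Ivory: +60 → 60 < 100
  Larch: +70 → 70 < 90
  Morley: +90 → 90 ≥ 50
Round 2 — Morley defaults.
  Elm: +45 → 45 ≥ 30
  Ivory: +55 → 115 ≥ 100
  Pike: +90 → 90 < 100
Round 3 — Elm, Ivory default.
  Larch: +70 → 140 ≥ 90
  Pike: +35 → 125 ≥ 100
Round 4 — Larch, Pike default.
No further defaults.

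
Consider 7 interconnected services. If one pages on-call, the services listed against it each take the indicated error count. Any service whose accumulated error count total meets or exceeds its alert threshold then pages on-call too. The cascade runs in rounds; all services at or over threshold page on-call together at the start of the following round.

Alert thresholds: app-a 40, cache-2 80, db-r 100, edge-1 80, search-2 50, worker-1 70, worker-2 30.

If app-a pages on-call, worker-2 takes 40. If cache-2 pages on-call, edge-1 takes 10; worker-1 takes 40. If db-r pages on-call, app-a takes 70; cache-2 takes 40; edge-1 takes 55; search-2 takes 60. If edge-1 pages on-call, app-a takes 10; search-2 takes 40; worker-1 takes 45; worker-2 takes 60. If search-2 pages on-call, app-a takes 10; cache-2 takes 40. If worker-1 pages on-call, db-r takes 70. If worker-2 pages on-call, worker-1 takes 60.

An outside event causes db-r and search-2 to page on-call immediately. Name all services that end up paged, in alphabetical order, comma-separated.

app-a, cache-2, db-r, search-2, worker-1, worker-2

Round 1 — db-r, search-2 page on-call (initial).
  app-a: +70+10 → 80 ≥ 40
  cache-2: +40+40 → 80 ≥ 80
  edge-1: +55 → 55 < 80
Round 2 — app-a, cache-2 page on-call.
  edge-1: +10 → 65 < 80
  worker-1: +40 → 40 < 70
  worker-2: +40 → 40 ≥ 30
Round 3 — worker-2 pages on-call.
  worker-1: +60 → 100 ≥ 70
Round 4 — worker-1 pages on-call.
No further pages.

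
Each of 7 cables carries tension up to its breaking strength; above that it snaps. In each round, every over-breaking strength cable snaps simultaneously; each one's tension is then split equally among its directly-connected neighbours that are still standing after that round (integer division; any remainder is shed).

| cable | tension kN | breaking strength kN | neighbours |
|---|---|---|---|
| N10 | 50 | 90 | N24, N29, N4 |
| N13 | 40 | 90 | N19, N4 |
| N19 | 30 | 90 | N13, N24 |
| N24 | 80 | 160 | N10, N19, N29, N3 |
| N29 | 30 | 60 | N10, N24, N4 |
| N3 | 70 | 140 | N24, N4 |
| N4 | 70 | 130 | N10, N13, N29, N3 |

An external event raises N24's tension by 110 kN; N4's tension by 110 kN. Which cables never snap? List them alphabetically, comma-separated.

N13, N19

Round 1 — N24 at 190 > 160; N4 at 180 > 130. N24, N4 snap.
  N24 sheds 190 kN to N10, N19, N29, N3: 47 each (2 lost).
    N10: 50+47 = 97 > 90
    N19: 30+47 = 77 ≤ 90
    N29: 30+47 = 77 > 60
    N3: 70+47 = 117 ≤ 140
  N4 sheds 180 kN to N10, N13, N29, N3: 45 each.
    N10: 97+45 = 142 > 90
    N13: 40+45 = 85 ≤ 90
    N29: 77+45 = 122 > 60
    N3: 117+45 = 162 > 140
Round 2 — N10, N29, N3 snap.
  N10 sheds 142 kN: no online neighbours, lost.
  N29 sheds 122 kN: no online neighbours, lost.
  N3 sheds 162 kN: no online neighbours, lost.
No further breaks.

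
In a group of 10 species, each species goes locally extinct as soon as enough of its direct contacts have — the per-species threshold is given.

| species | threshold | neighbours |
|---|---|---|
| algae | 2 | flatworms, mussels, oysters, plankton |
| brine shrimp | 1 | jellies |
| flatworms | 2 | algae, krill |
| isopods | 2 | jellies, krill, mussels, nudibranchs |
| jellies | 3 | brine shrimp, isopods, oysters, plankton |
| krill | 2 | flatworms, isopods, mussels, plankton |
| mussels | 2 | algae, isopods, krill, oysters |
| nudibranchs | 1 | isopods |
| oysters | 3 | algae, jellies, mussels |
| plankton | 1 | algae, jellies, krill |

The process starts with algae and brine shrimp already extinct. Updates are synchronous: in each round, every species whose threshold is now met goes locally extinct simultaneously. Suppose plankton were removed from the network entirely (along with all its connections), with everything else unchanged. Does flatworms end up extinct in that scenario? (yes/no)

no

With plankton removed:
Round 1 — algae, brine shrimp go locally extinct (initial).
Round 2 — no new extinctions; cascade stops.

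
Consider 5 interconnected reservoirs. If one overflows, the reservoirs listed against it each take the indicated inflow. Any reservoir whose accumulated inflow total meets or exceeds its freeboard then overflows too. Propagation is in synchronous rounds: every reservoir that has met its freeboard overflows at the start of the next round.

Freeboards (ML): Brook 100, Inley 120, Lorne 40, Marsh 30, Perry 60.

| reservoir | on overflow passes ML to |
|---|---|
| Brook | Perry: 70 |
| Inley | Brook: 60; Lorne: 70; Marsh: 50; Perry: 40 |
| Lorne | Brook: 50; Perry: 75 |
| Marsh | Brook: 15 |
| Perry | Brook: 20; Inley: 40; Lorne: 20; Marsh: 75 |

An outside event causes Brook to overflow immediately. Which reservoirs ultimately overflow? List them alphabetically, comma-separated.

Round 1 — Brook overflows (initial).
  Perry: +70 → 70 ≥ 60
Round 2 — Perry overflows.
  Inley: +40 → 40 < 120
  Lorne: +20 → 20 < 40
  Marsh: +75 → 75 ≥ 30
Round 3 — Marsh overflows.
No further overflows.

Brook, Marsh, Perry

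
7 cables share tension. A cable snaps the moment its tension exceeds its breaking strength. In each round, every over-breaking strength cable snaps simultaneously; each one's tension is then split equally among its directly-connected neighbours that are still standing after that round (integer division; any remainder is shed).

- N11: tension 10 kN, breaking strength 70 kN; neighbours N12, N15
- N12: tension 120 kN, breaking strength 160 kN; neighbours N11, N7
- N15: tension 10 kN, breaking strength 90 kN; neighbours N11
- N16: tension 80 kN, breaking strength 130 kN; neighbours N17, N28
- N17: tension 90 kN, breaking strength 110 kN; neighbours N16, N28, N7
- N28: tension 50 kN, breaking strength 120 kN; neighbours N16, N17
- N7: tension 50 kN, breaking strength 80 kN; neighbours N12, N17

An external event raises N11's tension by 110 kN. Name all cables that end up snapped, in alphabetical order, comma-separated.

Round 1 — N11 at 120 > 70. N11 snaps.
  N11 sheds 120 kN to N12, N15: 60 each.
    N12: 120+60 = 180 > 160
    N15: 10+60 = 70 ≤ 90
Round 2 — N12 snaps.
  N12 sheds 180 kN to N7: 180 each.
    N7: 50+180 = 230 > 80
Round 3 — N7 snaps.
  N7 sheds 230 kN to N17: 230 each.
    N17: 90+230 = 320 > 110
Round 4 — N17 snaps.
  N17 sheds 320 kN to N16, N28: 160 each.
    N16: 80+160 = 240 > 130
    N28: 50+160 = 210 > 120
Round 5 — N16, N28 snap.
  N16 sheds 240 kN: no online neighbours, lost.
  N28 sheds 210 kN: no online neighbours, lost.
No further breaks.

N11, N12, N16, N17, N28, N7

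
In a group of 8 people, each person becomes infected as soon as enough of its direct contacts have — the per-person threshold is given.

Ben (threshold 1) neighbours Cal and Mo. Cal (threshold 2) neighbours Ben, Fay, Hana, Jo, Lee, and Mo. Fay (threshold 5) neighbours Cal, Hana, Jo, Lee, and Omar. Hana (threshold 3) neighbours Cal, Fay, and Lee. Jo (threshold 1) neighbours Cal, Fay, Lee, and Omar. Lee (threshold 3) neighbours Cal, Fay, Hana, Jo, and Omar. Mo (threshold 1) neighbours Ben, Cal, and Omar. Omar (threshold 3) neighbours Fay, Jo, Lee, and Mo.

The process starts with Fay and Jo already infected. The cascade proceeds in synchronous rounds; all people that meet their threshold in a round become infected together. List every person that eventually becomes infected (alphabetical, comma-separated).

Round 1 — Fay, Jo become infected (initial).
Round 2 — checking thresholds:
  Cal: 2 of 6 neighbours ≥ 2, becomes infected.
  Hana: 1 of 3 neighbours < 3, holds.
  Lee: 2 of 5 neighbours < 3, holds.
  Omar: 2 of 4 neighbours < 3, holds.
Round 3 — checking thresholds:
  Ben: 1 of 2 neighbours ≥ 1, becomes infected.
  Hana: 2 of 3 neighbours < 3, holds.
  Lee: 3 of 5 neighbours ≥ 3, becomes infected.
  Mo: 1 of 3 neighbours ≥ 1, becomes infected.
  Omar: 2 of 4 neighbours < 3, holds.
Round 4 — checking thresholds:
  Hana: 3 of 3 neighbours ≥ 3, becomes infected.
  Omar: 4 of 4 neighbours ≥ 3, becomes infected.
Round 5 — no new infections; cascade stops.

Ben, Cal, Fay, Hana, Jo, Lee, Mo, Omar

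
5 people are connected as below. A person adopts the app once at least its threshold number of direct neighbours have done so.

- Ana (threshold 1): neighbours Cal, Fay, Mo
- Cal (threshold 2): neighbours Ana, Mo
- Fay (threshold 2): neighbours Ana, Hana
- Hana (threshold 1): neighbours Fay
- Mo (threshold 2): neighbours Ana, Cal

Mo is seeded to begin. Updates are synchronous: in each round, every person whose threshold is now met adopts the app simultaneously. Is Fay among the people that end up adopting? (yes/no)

no

Round 1 — Mo adopts the app (initial).
Round 2 — checking thresholds:
  Ana: 1 of 3 neighbours ≥ 1, adopts the app.
  Cal: 1 of 2 neighbours < 2, holds.
Round 3 — checking thresholds:
  Cal: 2 of 2 neighbours ≥ 2, adopts the app.
  Fay: 1 of 2 neighbours < 2, holds.
Round 4 — no new adoptions; cascade stops.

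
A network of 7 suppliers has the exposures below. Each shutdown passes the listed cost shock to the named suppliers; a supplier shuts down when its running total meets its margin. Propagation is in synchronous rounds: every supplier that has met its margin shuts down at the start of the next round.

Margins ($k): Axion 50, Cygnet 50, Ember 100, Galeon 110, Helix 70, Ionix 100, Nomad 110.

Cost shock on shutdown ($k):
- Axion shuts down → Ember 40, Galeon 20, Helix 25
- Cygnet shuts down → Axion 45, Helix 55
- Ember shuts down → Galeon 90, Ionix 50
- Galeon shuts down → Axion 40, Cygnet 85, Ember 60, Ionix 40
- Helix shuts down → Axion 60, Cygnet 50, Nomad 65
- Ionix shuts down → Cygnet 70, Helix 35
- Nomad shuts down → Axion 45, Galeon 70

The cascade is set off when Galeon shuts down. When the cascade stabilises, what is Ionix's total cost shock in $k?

90

Round 1 — Galeon shuts down (initial).
  Axion: +40 → 40 < 50
  Cygnet: +85 → 85 ≥ 50
  Ember: +60 → 60 < 100
  Ionix: +40 → 40 < 100
Round 2 — Cygnet shuts down.
  Axion: +45 → 85 ≥ 50
  Helix: +55 → 55 < 70
Round 3 — Axion shuts down.
  Ember: +40 → 100 ≥ 100
  Helix: +25 → 80 ≥ 70
Round 4 — Ember, Helix shut down.
  Ionix: +50 → 90 < 100
  Nomad: +65 → 65 < 110
No further shutdowns.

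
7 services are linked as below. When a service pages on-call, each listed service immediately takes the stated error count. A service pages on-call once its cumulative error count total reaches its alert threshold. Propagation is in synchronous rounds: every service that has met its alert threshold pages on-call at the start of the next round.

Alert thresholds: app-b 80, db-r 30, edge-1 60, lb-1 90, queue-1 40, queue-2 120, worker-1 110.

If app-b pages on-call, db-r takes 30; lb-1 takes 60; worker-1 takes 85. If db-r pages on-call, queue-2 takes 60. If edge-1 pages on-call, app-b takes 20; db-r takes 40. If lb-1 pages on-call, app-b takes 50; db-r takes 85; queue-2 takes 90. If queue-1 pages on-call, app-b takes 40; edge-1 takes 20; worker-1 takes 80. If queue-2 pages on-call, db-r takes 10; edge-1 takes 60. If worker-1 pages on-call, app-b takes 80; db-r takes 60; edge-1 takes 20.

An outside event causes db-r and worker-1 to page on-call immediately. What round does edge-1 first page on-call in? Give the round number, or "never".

Round 1 — db-r, worker-1 page on-call (initial).
  app-b: +80 → 80 ≥ 80
  edge-1: +20 → 20 < 60
  queue-2: +60 → 60 < 120
Round 2 — app-b pages on-call.
  lb-1: +60 → 60 < 90
No further pages.

never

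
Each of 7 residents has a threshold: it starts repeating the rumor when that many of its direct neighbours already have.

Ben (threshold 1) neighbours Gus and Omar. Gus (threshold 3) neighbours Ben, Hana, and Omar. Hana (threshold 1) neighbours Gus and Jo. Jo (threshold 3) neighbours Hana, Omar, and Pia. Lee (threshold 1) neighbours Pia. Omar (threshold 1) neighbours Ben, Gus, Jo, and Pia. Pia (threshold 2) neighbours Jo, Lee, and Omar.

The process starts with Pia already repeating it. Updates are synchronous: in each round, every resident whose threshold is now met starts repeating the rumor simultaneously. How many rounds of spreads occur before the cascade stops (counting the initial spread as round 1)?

Round 1 — Pia starts repeating the rumor (initial).
Round 2 — checking thresholds:
  Jo: 1 of 3 neighbours < 3, below threshold.
  Lee: 1 of 1 neighbours ≥ 1, starts repeating the rumor.
  Omar: 1 of 4 neighbours ≥ 1, starts repeating the rumor.
Round 3 — checking thresholds:
  Ben: 1 of 2 neighbours ≥ 1, starts repeating the rumor.
  Gus: 1 of 3 neighbours < 3, below threshold.
  Jo: 2 of 3 neighbours < 3, below threshold.
Round 4 — no new spreads; cascade stops.

3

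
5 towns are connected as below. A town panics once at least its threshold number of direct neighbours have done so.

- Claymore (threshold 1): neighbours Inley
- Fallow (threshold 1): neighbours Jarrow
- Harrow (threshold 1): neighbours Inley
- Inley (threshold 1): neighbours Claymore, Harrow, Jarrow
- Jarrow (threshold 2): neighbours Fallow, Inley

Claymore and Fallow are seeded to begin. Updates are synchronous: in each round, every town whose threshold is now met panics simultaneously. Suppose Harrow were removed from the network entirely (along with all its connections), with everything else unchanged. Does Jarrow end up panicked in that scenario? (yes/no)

With Harrow removed:
Round 1 — Claymore, Fallow panic (initial).
Round 2 — checking thresholds:
  Inley: 1 of 2 neighbours ≥ 1, panics.
  Jarrow: 1 of 2 neighbours < 2, below threshold.
Round 3 — checking thresholds:
  Jarrow: 2 of 2 neighbours ≥ 2, panics.
Round 4 — no new panics; cascade stops.

yes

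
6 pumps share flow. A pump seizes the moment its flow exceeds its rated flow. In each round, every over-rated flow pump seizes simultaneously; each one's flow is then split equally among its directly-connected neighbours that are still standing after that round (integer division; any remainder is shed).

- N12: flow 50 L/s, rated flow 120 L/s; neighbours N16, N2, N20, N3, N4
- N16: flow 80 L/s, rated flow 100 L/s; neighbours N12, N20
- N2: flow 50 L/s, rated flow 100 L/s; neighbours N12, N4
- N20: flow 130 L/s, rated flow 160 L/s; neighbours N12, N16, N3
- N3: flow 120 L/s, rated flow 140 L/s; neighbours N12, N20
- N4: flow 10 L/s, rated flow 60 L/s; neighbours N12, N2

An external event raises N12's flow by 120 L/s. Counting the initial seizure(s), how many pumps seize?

4

Round 1 — N12 at 170 > 120. N12 seizes.
  N12 sheds 170 L/s to N16, N2, N20, N3, N4: 34 each.
    N16: 80+34 = 114 > 100
    N2: 50+34 = 84 ≤ 100
    N20: 130+34 = 164 > 160
    N3: 120+34 = 154 > 140
    N4: 10+34 = 44 ≤ 60
Round 2 — N16, N20, N3 seize.
  N16 sheds 114 L/s: no online neighbours, lost.
  N20 sheds 164 L/s: no online neighbours, lost.
  N3 sheds 154 L/s: no online neighbours, lost.
No further seizures.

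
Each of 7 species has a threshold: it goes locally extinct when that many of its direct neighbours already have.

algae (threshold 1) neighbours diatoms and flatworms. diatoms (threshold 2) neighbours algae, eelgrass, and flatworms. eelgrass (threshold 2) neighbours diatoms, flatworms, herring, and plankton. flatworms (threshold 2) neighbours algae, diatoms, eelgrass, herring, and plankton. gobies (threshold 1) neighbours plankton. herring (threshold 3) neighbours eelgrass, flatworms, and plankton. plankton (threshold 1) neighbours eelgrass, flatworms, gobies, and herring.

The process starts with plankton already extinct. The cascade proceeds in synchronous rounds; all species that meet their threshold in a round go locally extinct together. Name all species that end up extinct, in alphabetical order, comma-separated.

gobies, plankton

Round 1 — plankton goes locally extinct (initial).
Round 2 — checking thresholds:
  eelgrass: 1 of 4 neighbours < 2, holds.
  flatworms: 1 of 5 neighbours < 2, holds.
  gobies: 1 of 1 neighbours ≥ 1, goes locally extinct.
  herring: 1 of 3 neighbours < 3, holds.
Round 3 — no new extinctions; cascade stops.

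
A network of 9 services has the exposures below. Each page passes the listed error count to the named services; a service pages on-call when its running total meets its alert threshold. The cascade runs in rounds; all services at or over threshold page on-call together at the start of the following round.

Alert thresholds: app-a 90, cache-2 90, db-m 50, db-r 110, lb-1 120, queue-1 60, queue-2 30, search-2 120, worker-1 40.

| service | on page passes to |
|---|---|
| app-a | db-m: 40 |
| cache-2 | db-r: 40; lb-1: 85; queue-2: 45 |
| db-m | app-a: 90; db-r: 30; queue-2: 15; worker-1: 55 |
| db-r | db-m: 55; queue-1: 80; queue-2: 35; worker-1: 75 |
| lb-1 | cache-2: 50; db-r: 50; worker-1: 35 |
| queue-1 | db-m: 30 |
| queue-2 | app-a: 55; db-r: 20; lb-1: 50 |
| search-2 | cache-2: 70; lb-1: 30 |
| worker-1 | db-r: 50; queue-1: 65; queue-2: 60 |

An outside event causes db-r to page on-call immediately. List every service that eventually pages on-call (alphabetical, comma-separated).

Round 1 — db-r pages on-call (initial).
  db-m: +55 → 55 ≥ 50
  queue-1: +80 → 80 ≥ 60
  queue-2: +35 → 35 ≥ 30
  worker-1: +75 → 75 ≥ 40
Round 2 — db-m, queue-1, queue-2, worker-1 page on-call.
  app-a: +90+55 → 145 ≥ 90
  lb-1: +50 → 50 < 120
Round 3 — app-a pages on-call.
No further pages.

app-a, db-m, db-r, queue-1, queue-2, worker-1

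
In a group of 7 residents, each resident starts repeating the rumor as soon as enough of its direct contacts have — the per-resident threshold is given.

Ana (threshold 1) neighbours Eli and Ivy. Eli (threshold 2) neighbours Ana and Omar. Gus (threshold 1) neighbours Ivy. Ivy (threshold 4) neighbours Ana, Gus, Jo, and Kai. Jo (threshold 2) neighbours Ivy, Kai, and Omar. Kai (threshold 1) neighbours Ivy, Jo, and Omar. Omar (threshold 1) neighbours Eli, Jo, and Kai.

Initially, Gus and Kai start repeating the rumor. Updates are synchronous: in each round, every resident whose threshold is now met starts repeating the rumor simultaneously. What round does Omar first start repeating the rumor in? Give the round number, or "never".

Round 1 — Gus, Kai start repeating the rumor (initial).
Round 2 — checking thresholds:
  Ivy: 2 of 4 neighbours < 4, not yet.
  Jo: 1 of 3 neighbours < 2, not yet.
  Omar: 1 of 3 neighbours ≥ 1, starts repeating the rumor.
Round 3 — checking thresholds:
  Eli: 1 of 2 neighbours < 2, not yet.
  Ivy: 2 of 4 neighbours < 4, not yet.
  Jo: 2 of 3 neighbours ≥ 2, starts repeating the rumor.
Round 4 — no new spreads; cascade stops.

2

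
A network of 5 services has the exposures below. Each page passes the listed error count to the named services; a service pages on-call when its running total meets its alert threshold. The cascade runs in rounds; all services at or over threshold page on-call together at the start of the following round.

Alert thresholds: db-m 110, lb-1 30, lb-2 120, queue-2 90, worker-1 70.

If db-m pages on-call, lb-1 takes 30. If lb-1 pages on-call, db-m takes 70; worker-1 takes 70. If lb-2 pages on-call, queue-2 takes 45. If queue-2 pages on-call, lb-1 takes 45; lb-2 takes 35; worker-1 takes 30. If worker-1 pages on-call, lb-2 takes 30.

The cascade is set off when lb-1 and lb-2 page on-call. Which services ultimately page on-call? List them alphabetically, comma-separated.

lb-1, lb-2, worker-1

Round 1 — lb-1, lb-2 page on-call (initial).
  db-m: +70 → 70 < 110
  queue-2: +45 → 45 < 90
  worker-1: +70 → 70 ≥ 70
Round 2 — worker-1 pages on-call.
No further pages.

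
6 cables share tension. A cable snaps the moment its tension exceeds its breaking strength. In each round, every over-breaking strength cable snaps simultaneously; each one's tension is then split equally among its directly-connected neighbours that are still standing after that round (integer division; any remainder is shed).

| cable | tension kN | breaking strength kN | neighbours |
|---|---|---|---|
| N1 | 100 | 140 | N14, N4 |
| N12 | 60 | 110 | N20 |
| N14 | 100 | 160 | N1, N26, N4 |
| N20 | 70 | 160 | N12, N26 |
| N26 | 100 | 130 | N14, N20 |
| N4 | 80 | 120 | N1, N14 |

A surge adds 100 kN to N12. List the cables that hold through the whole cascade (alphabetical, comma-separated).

none

Round 1 — N12 at 160 > 110. N12 snaps.
  N12 sheds 160 kN to N20: 160 each.
    N20: 70+160 = 230 > 160
Round 2 — N20 snaps.
  N20 sheds 230 kN to N26: 230 each.
    N26: 100+230 = 330 > 130
Round 3 — N26 snaps.
  N26 sheds 330 kN to N14: 330 each.
    N14: 100+330 = 430 > 160
Round 4 — N14 snaps.
  N14 sheds 430 kN to N1, N4: 215 each.
    N1: 100+215 = 315 > 140
    N4: 80+215 = 295 > 120
Round 5 — N1, N4 snap.
  N1 sheds 315 kN: no online neighbours, lost.
  N4 sheds 295 kN: no online neighbours, lost.
No further breaks.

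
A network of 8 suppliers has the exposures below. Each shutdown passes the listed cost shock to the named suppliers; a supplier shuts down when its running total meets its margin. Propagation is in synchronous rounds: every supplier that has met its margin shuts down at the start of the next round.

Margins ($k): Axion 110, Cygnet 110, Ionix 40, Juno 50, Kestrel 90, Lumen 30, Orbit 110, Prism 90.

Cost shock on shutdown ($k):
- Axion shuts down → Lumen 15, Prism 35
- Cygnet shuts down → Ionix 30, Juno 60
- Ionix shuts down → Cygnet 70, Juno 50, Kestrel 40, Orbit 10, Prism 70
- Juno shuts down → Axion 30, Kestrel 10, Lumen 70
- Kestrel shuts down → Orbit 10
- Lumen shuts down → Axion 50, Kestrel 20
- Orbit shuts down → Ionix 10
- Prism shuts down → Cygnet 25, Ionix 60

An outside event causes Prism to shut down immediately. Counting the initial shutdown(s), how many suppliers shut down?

4

Round 1 — Prism shuts down (initial).
  Cygnet: +25 → 25 < 110
  Ionix: +60 → 60 ≥ 40
Round 2 — Ionix shuts down.
  Cygnet: +70 → 95 < 110
  Juno: +50 → 50 ≥ 50
  Kestrel: +40 → 40 < 90
  Orbit: +10 → 10 < 110
Round 3 — Juno shuts down.
  Axion: +30 → 30 < 110
  Kestrel: +10 → 50 < 90
  Lumen: +70 → 70 ≥ 30
Round 4 — Lumen shuts down.
  Axion: +50 → 80 < 110
  Kestrel: +20 → 70 < 90
No further shutdowns.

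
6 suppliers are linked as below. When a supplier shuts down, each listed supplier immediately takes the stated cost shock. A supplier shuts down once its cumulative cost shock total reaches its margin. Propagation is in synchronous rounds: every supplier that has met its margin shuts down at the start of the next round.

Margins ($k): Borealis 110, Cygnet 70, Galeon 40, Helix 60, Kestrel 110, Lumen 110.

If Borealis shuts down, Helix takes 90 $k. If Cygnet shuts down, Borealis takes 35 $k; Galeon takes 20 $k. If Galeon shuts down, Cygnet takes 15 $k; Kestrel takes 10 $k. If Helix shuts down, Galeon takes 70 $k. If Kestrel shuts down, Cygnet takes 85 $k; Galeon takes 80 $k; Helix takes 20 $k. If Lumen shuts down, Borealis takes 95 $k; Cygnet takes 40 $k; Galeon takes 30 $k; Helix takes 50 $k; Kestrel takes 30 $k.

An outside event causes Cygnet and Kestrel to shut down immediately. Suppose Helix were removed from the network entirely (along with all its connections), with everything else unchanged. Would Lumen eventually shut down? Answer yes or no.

With Helix removed:
Round 1 — Cygnet, Kestrel shut down (initial).
  Borealis: +35 → 35 < 110
  Galeon: +20+80 → 100 ≥ 40
Round 2 — Galeon shuts down.
No further shutdowns.

no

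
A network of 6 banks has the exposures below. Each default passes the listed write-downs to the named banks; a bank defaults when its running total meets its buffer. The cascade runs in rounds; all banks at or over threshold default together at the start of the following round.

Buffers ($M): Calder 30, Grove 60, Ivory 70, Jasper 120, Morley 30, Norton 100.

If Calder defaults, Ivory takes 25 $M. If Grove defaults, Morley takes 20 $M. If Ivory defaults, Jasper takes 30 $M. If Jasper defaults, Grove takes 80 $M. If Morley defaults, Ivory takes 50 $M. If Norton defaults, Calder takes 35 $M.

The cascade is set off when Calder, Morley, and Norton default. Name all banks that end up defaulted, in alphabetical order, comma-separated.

Round 1 — Calder, Morley, Norton default (initial).
  Ivory: +25+50 → 75 ≥ 70
Round 2 — Ivory defaults.
  Jasper: +30 → 30 < 120
No further defaults.

Calder, Ivory, Morley, Norton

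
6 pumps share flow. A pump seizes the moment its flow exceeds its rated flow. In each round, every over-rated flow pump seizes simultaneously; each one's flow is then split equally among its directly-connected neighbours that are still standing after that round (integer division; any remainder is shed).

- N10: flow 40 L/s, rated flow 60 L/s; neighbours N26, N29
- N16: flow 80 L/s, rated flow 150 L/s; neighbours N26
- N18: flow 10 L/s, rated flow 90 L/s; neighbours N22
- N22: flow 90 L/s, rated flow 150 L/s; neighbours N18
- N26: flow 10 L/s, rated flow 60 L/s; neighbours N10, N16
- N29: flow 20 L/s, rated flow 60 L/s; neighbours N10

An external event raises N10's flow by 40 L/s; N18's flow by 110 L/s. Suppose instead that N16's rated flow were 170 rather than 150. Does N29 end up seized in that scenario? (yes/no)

With N16's rated flow at 170:
Round 1 — N10 at 80 > 60; N18 at 120 > 90. N10, N18 seize.
  N10 sheds 80 L/s to N26, N29: 40 each.
    N26: 10+40 = 50 ≤ 60
    N29: 20+40 = 60 ≤ 60
  N18 sheds 120 L/s to N22: 120 each.
    N22: 90+120 = 210 > 150
Round 2 — N22 seizes.
  N22 sheds 210 L/s: no online neighbours, lost.
No further seizures.

no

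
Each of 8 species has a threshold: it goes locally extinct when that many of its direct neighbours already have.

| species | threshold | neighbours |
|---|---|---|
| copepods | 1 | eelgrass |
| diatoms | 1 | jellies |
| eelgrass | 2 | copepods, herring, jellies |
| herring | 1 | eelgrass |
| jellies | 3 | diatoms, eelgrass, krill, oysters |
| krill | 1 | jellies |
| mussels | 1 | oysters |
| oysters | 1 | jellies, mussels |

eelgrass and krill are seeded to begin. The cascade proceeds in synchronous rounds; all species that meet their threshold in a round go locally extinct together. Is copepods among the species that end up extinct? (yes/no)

yes

Round 1 — eelgrass, krill go locally extinct (initial).
Round 2 — checking thresholds:
  copepods: 1 of 1 neighbours ≥ 1, goes locally extinct.
  herring: 1 of 1 neighbours ≥ 1, goes locally extinct.
  jellies: 2 of 4 neighbours < 3, not yet.
Round 3 — no new extinctions; cascade stops.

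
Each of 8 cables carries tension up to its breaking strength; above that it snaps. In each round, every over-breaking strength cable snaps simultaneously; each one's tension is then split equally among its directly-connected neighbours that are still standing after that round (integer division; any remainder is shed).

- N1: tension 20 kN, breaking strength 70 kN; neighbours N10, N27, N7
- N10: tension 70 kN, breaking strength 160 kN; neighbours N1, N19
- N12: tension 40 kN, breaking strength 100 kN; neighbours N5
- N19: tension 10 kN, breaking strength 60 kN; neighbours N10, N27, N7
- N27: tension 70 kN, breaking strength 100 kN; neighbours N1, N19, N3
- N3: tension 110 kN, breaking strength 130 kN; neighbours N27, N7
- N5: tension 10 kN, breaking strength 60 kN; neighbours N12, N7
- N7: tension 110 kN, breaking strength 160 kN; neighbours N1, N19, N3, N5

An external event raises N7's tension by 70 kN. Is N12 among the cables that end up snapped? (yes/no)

no

Round 1 — N7 at 180 > 160. N7 snaps.
  N7 sheds 180 kN to N1, N19, N3, N5: 45 each.
    N1: 20+45 = 65 ≤ 70
    N19: 10+45 = 55 ≤ 60
    N3: 110+45 = 155 > 130
    N5: 10+45 = 55 ≤ 60
Round 2 — N3 snaps.
  N3 sheds 155 kN to N27: 155 each.
    N27: 70+155 = 225 > 100
Round 3 — N27 snaps.
  N27 sheds 225 kN to N1, N19: 112 each (1 lost).
    N1: 65+112 = 177 > 70
    N19: 55+112 = 167 > 60
Round 4 — N1, N19 snap.
  N1 sheds 177 kN to N10: 177 each.
    N10: 70+177 = 247 > 160
  N19 sheds 167 kN to N10: 167 each.
    N10: 247+167 = 414 > 160
Round 5 — N10 snaps.
  N10 sheds 414 kN: no online neighbours, lost.
No further breaks.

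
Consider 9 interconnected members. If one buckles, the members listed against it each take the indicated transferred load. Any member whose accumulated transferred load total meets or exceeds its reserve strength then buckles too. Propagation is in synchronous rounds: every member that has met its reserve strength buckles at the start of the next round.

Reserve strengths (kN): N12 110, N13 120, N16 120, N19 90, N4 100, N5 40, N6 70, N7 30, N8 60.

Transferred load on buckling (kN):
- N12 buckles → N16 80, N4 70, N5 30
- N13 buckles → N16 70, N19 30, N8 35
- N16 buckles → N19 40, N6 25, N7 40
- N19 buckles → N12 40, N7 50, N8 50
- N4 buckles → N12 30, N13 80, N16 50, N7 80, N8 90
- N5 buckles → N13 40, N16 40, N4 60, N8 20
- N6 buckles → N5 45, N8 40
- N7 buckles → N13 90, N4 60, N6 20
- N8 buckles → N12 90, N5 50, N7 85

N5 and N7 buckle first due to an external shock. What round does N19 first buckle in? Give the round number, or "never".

never

Round 1 — N5, N7 buckle (initial).
  N13: +40+90 → 130 ≥ 120
  N16: +40 → 40 < 120
  N4: +60+60 → 120 ≥ 100
  N6: +20 → 20 < 70
  N8: +20 → 20 < 60
Round 2 — N13, N4 buckle.
  N12: +30 → 30 < 110
  N16: +70+50 → 160 ≥ 120
  N19: +30 → 30 < 90
  N8: +35+90 → 145 ≥ 60
Round 3 — N16, N8 buckle.
  N12: +90 → 120 ≥ 110
  N19: +40 → 70 < 90
  N6: +25 → 45 < 70
Round 4 — N12 buckles.
No further bucklings.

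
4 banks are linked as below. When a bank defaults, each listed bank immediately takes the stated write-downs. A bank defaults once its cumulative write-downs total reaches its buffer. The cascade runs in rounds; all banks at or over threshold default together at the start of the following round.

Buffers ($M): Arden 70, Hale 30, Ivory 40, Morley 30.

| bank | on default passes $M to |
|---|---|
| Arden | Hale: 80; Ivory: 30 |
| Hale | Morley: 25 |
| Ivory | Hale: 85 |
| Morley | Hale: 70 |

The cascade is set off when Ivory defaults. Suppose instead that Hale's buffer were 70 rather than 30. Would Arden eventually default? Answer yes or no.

With Hale's buffer at 70:
Round 1 — Ivory defaults (initial).
  Hale: +85 → 85 ≥ 70
Round 2 — Hale defaults.
  Morley: +25 → 25 < 30
No further defaults.

no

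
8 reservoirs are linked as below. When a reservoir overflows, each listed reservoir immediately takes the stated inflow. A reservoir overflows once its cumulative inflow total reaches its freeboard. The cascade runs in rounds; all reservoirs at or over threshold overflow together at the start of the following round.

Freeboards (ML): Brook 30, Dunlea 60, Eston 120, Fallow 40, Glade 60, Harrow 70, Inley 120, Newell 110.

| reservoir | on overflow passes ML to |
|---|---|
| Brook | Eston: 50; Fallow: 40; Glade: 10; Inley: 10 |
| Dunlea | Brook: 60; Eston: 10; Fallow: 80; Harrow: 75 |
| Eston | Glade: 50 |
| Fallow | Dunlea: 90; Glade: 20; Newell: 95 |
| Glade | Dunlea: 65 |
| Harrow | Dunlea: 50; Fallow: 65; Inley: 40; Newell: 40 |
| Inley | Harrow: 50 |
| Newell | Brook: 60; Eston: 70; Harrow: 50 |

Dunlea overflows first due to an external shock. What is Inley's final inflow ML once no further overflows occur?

Round 1 — Dunlea overflows (initial).
  Brook: +60 → 60 ≥ 30
  Eston: +10 → 10 < 120
  Fallow: +80 → 80 ≥ 40
  Harrow: +75 → 75 ≥ 70
Round 2 — Brook, Fallow, Harrow overflow.
  Eston: +50 → 60 < 120
  Glade: +10+20 → 30 < 60
  Inley: +10+40 → 50 < 120
  Newell: +95+40 → 135 ≥ 110
Round 3 — Newell overflows.
  Eston: +70 → 130 ≥ 120
Round 4 — Eston overflows.
  Glade: +50 → 80 ≥ 60
Round 5 — Glade overflows.
No further overflows.

50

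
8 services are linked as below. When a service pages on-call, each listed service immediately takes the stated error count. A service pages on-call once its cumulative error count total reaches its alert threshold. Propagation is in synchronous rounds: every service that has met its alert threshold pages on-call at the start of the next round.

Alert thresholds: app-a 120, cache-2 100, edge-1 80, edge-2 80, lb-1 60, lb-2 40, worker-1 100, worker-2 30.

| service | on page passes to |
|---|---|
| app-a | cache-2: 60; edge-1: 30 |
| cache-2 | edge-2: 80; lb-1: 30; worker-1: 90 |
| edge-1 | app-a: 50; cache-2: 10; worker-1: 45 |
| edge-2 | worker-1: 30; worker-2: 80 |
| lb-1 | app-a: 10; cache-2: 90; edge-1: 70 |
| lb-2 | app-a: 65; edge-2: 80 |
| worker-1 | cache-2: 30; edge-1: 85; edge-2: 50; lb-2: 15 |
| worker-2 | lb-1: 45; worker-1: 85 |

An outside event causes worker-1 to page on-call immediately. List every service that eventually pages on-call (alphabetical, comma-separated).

edge-1, worker-1

Round 1 — worker-1 pages on-call (initial).
  cache-2: +30 → 30 < 100
  edge-1: +85 → 85 ≥ 80
  edge-2: +50 → 50 < 80
  lb-2: +15 → 15 < 40
Round 2 — edge-1 pages on-call.
  app-a: +50 → 50 < 120
  cache-2: +10 → 40 < 100
No further pages.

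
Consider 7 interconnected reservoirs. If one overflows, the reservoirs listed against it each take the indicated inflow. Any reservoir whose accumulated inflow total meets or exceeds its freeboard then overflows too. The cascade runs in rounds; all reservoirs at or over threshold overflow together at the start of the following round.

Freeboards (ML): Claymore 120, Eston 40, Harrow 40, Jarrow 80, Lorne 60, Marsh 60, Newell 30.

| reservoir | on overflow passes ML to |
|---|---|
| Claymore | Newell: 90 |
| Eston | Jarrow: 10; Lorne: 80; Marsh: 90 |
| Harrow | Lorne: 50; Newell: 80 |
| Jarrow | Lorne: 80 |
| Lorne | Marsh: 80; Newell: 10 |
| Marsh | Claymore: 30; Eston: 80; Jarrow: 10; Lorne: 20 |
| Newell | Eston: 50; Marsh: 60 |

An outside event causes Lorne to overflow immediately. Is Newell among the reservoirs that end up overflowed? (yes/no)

Round 1 — Lorne overflows (initial).
  Marsh: +80 → 80 ≥ 60
  Newell: +10 → 10 < 30
Round 2 — Marsh overflows.
  Claymore: +30 → 30 < 120
  Eston: +80 → 80 ≥ 40
  Jarrow: +10 → 10 < 80
Round 3 — Eston overflows.
  Jarrow: +10 → 20 < 80
No further overflows.

no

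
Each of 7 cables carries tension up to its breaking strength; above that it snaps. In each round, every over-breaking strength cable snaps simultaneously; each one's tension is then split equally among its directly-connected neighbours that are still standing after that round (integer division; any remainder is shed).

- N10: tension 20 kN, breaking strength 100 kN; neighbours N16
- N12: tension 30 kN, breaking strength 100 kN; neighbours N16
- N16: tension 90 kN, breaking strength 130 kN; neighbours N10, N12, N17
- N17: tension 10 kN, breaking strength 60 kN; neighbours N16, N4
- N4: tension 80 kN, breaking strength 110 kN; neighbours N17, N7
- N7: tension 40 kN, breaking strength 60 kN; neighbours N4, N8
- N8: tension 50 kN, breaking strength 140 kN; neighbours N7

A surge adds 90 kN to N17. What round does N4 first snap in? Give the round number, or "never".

Round 1 — N17 at 100 > 60. N17 snaps.
  N17 sheds 100 kN to N16, N4: 50 each.
    N16: 90+50 = 140 > 130
    N4: 80+50 = 130 > 110
Round 2 — N16, N4 snap.
  N16 sheds 140 kN to N10, N12: 70 each.
    N10: 20+70 = 90 ≤ 100
    N12: 30+70 = 100 ≤ 100
  N4 sheds 130 kN to N7: 130 each.
    N7: 40+130 = 170 > 60
Round 3 — N7 snaps.
  N7 sheds 170 kN to N8: 170 each.
    N8: 50+170 = 220 > 140
Round 4 — N8 snaps.
  N8 sheds 220 kN: no online neighbours, lost.
No further breaks.

2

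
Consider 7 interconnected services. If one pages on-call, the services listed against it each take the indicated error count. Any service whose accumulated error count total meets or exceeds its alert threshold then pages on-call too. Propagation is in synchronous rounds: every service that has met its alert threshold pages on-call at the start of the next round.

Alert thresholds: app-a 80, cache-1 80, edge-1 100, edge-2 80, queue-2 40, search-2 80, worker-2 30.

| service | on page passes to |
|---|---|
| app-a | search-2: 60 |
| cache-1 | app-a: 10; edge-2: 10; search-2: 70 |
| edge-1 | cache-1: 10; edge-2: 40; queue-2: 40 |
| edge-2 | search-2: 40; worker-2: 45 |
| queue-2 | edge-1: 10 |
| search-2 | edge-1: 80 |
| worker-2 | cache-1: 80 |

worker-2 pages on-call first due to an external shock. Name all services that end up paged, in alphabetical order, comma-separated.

Round 1 — worker-2 pages on-call (initial).
  cache-1: +80 → 80 ≥ 80
Round 2 — cache-1 pages on-call.
  app-a: +10 → 10 < 80
  edge-2: +10 → 10 < 80
  search-2: +70 → 70 < 80
No further pages.

cache-1, worker-2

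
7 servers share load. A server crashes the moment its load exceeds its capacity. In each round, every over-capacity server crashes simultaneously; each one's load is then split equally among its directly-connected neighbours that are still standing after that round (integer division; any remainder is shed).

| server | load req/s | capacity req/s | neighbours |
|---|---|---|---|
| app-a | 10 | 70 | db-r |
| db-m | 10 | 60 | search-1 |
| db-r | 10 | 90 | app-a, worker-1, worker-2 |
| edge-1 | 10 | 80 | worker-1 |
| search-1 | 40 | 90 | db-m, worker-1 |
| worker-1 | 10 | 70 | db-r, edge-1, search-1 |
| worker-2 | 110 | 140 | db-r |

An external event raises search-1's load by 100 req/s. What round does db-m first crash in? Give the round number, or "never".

Round 1 — search-1 at 140 > 90. search-1 crashes.
  search-1 sheds 140 req/s to db-m, worker-1: 70 each.
    db-m: 10+70 = 80 > 60
    worker-1: 10+70 = 80 > 70
Round 2 — db-m, worker-1 crash.
  db-m sheds 80 req/s: no online neighbours, lost.
  worker-1 sheds 80 req/s to db-r, edge-1: 40 each.
    db-r: 10+40 = 50 ≤ 90
    edge-1: 10+40 = 50 ≤ 80
No further crashes.

2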